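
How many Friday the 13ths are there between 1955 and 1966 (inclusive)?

21

Friday-the-13ths by year:
1955: May
1956: Jan, Apr, Jul
1957: Sep, Dec
1958: Jun
1959: Feb, Mar, Nov
1960: May
1961: Jan, Oct
1962: Apr, Jul
1963: Sep, Dec
1964: Mar, Nov
1965: Aug
1966: May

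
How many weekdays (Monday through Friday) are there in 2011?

260

Jan 1, 2011 is a Saturday.
That's 365 days from start to end, counting both.
365 = 7 × 52 + 1, so there are 52 full weeks plus 1 extra day.
Each full week contributes 5 weekdays (Mon–Fri): 52 × 5 = 260.
The 1 extra day is Saturday — none qualify.
Total: 260 + 0 = 260.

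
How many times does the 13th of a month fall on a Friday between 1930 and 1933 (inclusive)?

Friday-the-13ths by year:
1930: Jun
1931: Feb, Mar, Nov
1932: May
1933: Jan, Oct

7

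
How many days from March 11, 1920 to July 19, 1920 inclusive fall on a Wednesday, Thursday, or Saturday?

56

March 11, 1920 is a Thursday.
The range spans 131 days (inclusive of both endpoints).
131 = 7 × 18 + 5, so there are 18 full weeks plus 5 extra days.
Each full week contributes 3 days from the set (Wed, Thu, Sat): 18 × 3 = 54.
The 5 extra days are Thu, Fri, Sat, Sun, Mon — 2 of them qualify.
Total: 54 + 2 = 56.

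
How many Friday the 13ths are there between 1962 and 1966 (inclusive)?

8

Friday-the-13ths by year:
1962: Apr, Jul
1963: Sep, Dec
1964: Mar, Nov
1965: Aug
1966: May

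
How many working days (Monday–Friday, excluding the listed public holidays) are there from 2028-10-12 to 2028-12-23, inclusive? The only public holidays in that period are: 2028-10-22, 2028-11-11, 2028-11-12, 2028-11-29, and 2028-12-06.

50

2028-10-12 is a Thursday.
The range spans 73 days (inclusive of both endpoints).
73 = 7 × 10 + 3, so there are 10 full weeks plus 3 extra days.
Each full week contributes 5 weekdays (Mon–Fri): 10 × 5 = 50.
The 3 extra days are Thu, Fri, Sat — 2 of them qualify.
Total: 50 + 2 = 52.
Holidays: 2028-10-22 (Sun); 2028-11-11 (Sat); 2028-11-12 (Sun); 2028-11-29 (Wed); 2028-12-06 (Wed).
2 of the 5 holidays fall on weekdays; the rest are weekends and were already excluded.
Business days: 52 − 2 = 50.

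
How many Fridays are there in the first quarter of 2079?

13

2079-01-01 is a Sunday.
From 2079-01-01 to 2079-03-31 is 90 days inclusive.
90 = 7 × 12 + 6, so there are 12 full weeks plus 6 extra days.
Each full week contributes one Friday: 12 so far.
The 6 extra days are Sunday, Monday, Tuesday, Wednesday, Thursday, Friday — 1 of them qualifies.
Total: 12 + 1 = 13.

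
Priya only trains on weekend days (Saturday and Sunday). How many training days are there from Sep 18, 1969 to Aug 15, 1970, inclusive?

Sep 18, 1969 is a Thursday.
From Sep 18, 1969 to Aug 15, 1970 is 332 days inclusive.
332 = 7 × 47 + 3, so there are 47 full weeks plus 3 extra days.
Each full week contributes 2 weekend days (Sat, Sun): 47 × 2 = 94.
The 3 extra days are Thu, Fri, Sat — 1 of them qualifies.
Total: 94 + 1 = 95.

95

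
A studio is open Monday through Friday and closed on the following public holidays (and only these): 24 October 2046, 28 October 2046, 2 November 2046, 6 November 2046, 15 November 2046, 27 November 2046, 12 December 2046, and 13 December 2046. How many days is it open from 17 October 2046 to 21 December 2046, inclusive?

41

17 October 2046 is a Wednesday.
From 17 October 2046 to 21 December 2046 is 66 days inclusive.
66 = 7 × 9 + 3, so there are 9 full weeks plus 3 extra days.
Each full week contributes 5 weekdays (Mon–Fri): 9 × 5 = 45.
The 3 extra days are Wed, Thu, Fri — 3 of them qualify.
Total: 45 + 3 = 48.
Holidays: 24 October 2046 (Wed); 28 October 2046 (Sun); 2 November 2046 (Fri); 6 November 2046 (Tue); 15 November 2046 (Thu); 27 November 2046 (Tue); 12 December 2046 (Wed); 13 December 2046 (Thu).
7 of the 8 holidays fall on weekdays; the rest are weekends and were already excluded.
Business days: 48 − 7 = 41.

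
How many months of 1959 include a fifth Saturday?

A month has five Saturdays exactly when Saturday falls within its first (length − 28) days.
Jan: 31 days, starts Thu → 5 of Thu, Fri, Sat ✓
Feb: 28 days, starts Sun → 5 of (none)
Mar: 31 days, starts Sun → 5 of Sun, Mon, Tue
Apr: 30 days, starts Wed → 5 of Wed, Thu
May: 31 days, starts Fri → 5 of Fri, Sat, Sun ✓
Jun: 30 days, starts Mon → 5 of Mon, Tue
Jul: 31 days, starts Wed → 5 of Wed, Thu, Fri
Aug: 31 days, starts Sat → 5 of Sat, Sun, Mon ✓
Sep: 30 days, starts Tue → 5 of Tue, Wed
Oct: 31 days, starts Thu → 5 of Thu, Fri, Sat ✓
Nov: 30 days, starts Sun → 5 of Sun, Mon
Dec: 31 days, starts Tue → 5 of Tue, Wed, Thu
Months with five Saturdays: Jan, May, Aug, Oct.

4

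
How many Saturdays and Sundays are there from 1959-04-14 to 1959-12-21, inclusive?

72

1959-04-14 is a Tuesday.
That's 252 days from start to end, counting both.
252 = 7 × 36, so the span is exactly 36 full weeks.
Each full week contributes 2 weekend days (Sat, Sun): 36 × 2 = 72.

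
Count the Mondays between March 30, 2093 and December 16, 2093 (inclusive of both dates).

38 Mondays

March 30, 2093 is a Monday.
That's 262 days from start to end, counting both.
262 = 7 × 37 + 3, so there are 37 full weeks plus 3 extra days.
Each full week contributes one Monday: 37 so far.
The 3 extra days are Mon, Tue, Wed — 1 of them qualifies.
Total: 37 + 1 = 38.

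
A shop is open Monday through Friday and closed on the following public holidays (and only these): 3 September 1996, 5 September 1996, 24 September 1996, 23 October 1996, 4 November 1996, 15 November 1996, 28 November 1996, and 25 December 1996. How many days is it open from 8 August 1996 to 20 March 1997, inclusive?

8 August 1996 is a Thursday.
From 8 August 1996 to 20 March 1997 is 225 days inclusive.
225 = 7 × 32 + 1, so there are 32 full weeks plus 1 extra day.
Each full week contributes 5 weekdays (Mon–Fri): 32 × 5 = 160.
The 1 extra day is Thu — 1 of them qualifies.
Total: 160 + 1 = 161.
Holidays: 3 September 1996 (Tue); 5 September 1996 (Thu); 24 September 1996 (Tue); 23 October 1996 (Wed); 4 November 1996 (Mon); 15 November 1996 (Fri); 28 November 1996 (Thu); 25 December 1996 (Wed).
All 8 holidays fall on weekdays, so subtract 8.
Business days: 161 − 8 = 153.

153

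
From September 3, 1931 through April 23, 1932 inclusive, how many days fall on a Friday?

34 Fridays

September 3, 1931 is a Thursday.
That's 234 days from start to end, counting both.
234 = 7 × 33 + 3, so there are 33 full weeks plus 3 extra days.
Each full week contributes one Friday: 33 so far.
The 3 extra days are Thu, Fri, Sat — 1 of them qualifies.
Total: 33 + 1 = 34.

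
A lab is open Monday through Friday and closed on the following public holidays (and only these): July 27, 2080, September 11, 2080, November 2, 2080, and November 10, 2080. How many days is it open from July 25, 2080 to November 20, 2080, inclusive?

July 25, 2080 is a Thursday.
The range spans 119 days (inclusive of both endpoints).
119 = 7 × 17, so the span is exactly 17 full weeks.
Each full week contributes 5 weekdays (Mon–Fri): 17 × 5 = 85.
Holidays: July 27, 2080 (Sat); September 11, 2080 (Wed); November 2, 2080 (Sat); November 10, 2080 (Sun).
1 of the 4 holidays fall on weekdays; the rest are weekends and were already excluded.
Business days: 85 − 1 = 84.

84 working days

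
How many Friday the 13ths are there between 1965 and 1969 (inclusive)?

Friday-the-13ths by year:
1965: Aug
1966: May
1967: Jan, Oct
1968: Sep, Dec
1969: Jun

7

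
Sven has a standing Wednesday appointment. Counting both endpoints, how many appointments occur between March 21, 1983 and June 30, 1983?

15

March 21, 1983 is a Monday.
From March 21, 1983 to June 30, 1983 is 102 days inclusive.
102 = 7 × 14 + 4, so there are 14 full weeks plus 4 extra days.
Each full week contributes one Wednesday: 14 so far.
The 4 extra days are Monday, Tuesday, Wednesday, Thursday — 1 of them qualifies.
Total: 14 + 1 = 15.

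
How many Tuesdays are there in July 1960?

4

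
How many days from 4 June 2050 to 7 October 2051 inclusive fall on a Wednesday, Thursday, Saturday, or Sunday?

281

4 June 2050 is a Saturday.
From 4 June 2050 to 7 October 2051 is 491 days inclusive.
491 = 7 × 70 + 1, so there are 70 full weeks plus 1 extra day.
Each full week contributes 4 days from the set (Wed, Thu, Sat, Sun): 70 × 4 = 280.
The 1 extra day is Sat — 1 of them qualifies.
Total: 280 + 1 = 281.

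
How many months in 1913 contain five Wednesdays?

A month has five Wednesdays exactly when Wednesday falls within its first (length − 28) days.
Jan: 31 days, starts Wed → 5 of Wed, Thu, Fri ✓
Feb: 28 days, starts Sat → 5 of (none)
Mar: 31 days, starts Sat → 5 of Sat, Sun, Mon
Apr: 30 days, starts Tue → 5 of Tue, Wed ✓
May: 31 days, starts Thu → 5 of Thu, Fri, Sat
Jun: 30 days, starts Sun → 5 of Sun, Mon
Jul: 31 days, starts Tue → 5 of Tue, Wed, Thu ✓
Aug: 31 days, starts Fri → 5 of Fri, Sat, Sun
Sep: 30 days, starts Mon → 5 of Mon, Tue
Oct: 31 days, starts Wed → 5 of Wed, Thu, Fri ✓
Nov: 30 days, starts Sat → 5 of Sat, Sun
Dec: 31 days, starts Mon → 5 of Mon, Tue, Wed ✓
Months with five Wednesdays: Jan, Apr, Jul, Oct, Dec.

5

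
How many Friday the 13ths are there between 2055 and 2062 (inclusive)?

Friday-the-13ths by year:
2055: Aug
2056: Oct
2057: Apr, Jul
2058: Sep, Dec
2059: Jun
2060: Feb, Aug
2061: May
2062: Jan, Oct

12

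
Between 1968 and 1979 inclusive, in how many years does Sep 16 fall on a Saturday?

2

Day of week of September 16 in each year:
1968: Mon, 1969: Tue, 1970: Wed, 1971: Thu, 1972: Sat ✓, 1973: Sun, 1974: Mon, 1975: Tue, 1976: Thu, 1977: Fri, 1978: Sat ✓, 1979: Sun
Saturdays: 1972, 1978.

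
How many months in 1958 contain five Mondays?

4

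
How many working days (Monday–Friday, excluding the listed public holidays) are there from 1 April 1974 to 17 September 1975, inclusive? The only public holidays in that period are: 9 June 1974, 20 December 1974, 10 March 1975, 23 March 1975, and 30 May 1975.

380

1 April 1974 is a Monday.
That's 535 days from start to end, counting both.
535 = 7 × 76 + 3, so there are 76 full weeks plus 3 extra days.
Each full week contributes 5 weekdays (Mon–Fri): 76 × 5 = 380.
The 3 extra days are Monday, Tuesday, Wednesday — 3 of them qualify.
Total: 380 + 3 = 383.
Holidays: 9 June 1974 (Sun); 20 December 1974 (Fri); 10 March 1975 (Mon); 23 March 1975 (Sun); 30 May 1975 (Fri).
3 of the 5 holidays fall on weekdays; the rest are weekends and were already excluded.
Business days: 383 − 3 = 380.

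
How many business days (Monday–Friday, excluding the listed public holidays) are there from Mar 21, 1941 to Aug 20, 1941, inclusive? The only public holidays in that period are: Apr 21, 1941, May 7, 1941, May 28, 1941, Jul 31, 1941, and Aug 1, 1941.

104 business days

Mar 21, 1941 is a Friday.
From Mar 21, 1941 to Aug 20, 1941 is 153 days inclusive.
153 = 7 × 21 + 6, so there are 21 full weeks plus 6 extra days.
Each full week contributes 5 weekdays (Mon–Fri): 21 × 5 = 105.
The 6 extra days are Friday, Saturday, Sunday, Monday, Tuesday, Wednesday — 4 of them qualify.
Total: 105 + 4 = 109.
Holidays: Apr 21, 1941 (Mon); May 7, 1941 (Wed); May 28, 1941 (Wed); Jul 31, 1941 (Thu); Aug 1, 1941 (Fri).
All 5 holidays fall on weekdays, so subtract 5.
Business days: 109 − 5 = 104.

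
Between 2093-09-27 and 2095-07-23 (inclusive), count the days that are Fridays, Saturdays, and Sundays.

2093-09-27 is a Sunday.
That's 665 days from start to end, counting both.
665 = 7 × 95, so the span is exactly 95 full weeks.
Each full week contributes 3 days from the set (Fri, Sat, Sun): 95 × 3 = 285.

285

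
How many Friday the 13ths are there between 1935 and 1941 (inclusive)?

Friday-the-13ths by year:
1935: Sep, Dec
1936: Mar, Nov
1937: Aug
1938: May
1939: Jan, Oct
1940: Sep, Dec
1941: Jun

11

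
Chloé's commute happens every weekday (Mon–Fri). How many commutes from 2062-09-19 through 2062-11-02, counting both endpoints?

33

2062-09-19 is a Tuesday.
From 2062-09-19 to 2062-11-02 is 45 days inclusive.
45 = 7 × 6 + 3, so there are 6 full weeks plus 3 extra days.
Each full week contributes 5 weekdays (Mon–Fri): 6 × 5 = 30.
The 3 extra days are Tue, Wed, Thu — 3 of them qualify.
Total: 30 + 3 = 33.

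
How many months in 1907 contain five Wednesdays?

4

A month has five Wednesdays exactly when Wednesday falls within its first (length − 28) days.
Jan: 31 days, starts Tue → 5 of Tue, Wed, Thu ✓
Feb: 28 days, starts Fri → 5 of (none)
Mar: 31 days, starts Fri → 5 of Fri, Sat, Sun
Apr: 30 days, starts Mon → 5 of Mon, Tue
May: 31 days, starts Wed → 5 of Wed, Thu, Fri ✓
Jun: 30 days, starts Sat → 5 of Sat, Sun
Jul: 31 days, starts Mon → 5 of Mon, Tue, Wed ✓
Aug: 31 days, starts Thu → 5 of Thu, Fri, Sat
Sep: 30 days, starts Sun → 5 of Sun, Mon
Oct: 31 days, starts Tue → 5 of Tue, Wed, Thu ✓
Nov: 30 days, starts Fri → 5 of Fri, Sat
Dec: 31 days, starts Sun → 5 of Sun, Mon, Tue
Months with five Wednesdays: Jan, May, Jul, Oct.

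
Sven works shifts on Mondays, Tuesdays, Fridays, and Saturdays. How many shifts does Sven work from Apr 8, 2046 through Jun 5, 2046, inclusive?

34

Apr 8, 2046 is a Sunday.
That's 59 days from start to end, counting both.
59 = 7 × 8 + 3, so there are 8 full weeks plus 3 extra days.
Each full week contributes 4 days from the set (Mon, Tue, Fri, Sat): 8 × 4 = 32.
The 3 extra days are Sun, Mon, Tue — 2 of them qualify.
Total: 32 + 2 = 34.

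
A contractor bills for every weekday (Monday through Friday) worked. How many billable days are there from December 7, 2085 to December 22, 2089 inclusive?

December 7, 2085 is a Friday.
From December 7, 2085 to December 22, 2089 is 1477 days inclusive.
1477 = 7 × 211, so the span is exactly 211 full weeks.
Each full week contributes 5 weekdays (Mon–Fri): 211 × 5 = 1055.
Total: 1055.

1055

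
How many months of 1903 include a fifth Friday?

4

A month has five Fridays exactly when Friday falls within its first (length − 28) days.
Jan: 31 days, starts Thu → 5 of Thu, Fri, Sat ✓
Feb: 28 days, starts Sun → 5 of (none)
Mar: 31 days, starts Sun → 5 of Sun, Mon, Tue
Apr: 30 days, starts Wed → 5 of Wed, Thu
May: 31 days, starts Fri → 5 of Fri, Sat, Sun ✓
Jun: 30 days, starts Mon → 5 of Mon, Tue
Jul: 31 days, starts Wed → 5 of Wed, Thu, Fri ✓
Aug: 31 days, starts Sat → 5 of Sat, Sun, Mon
Sep: 30 days, starts Tue → 5 of Tue, Wed
Oct: 31 days, starts Thu → 5 of Thu, Fri, Sat ✓
Nov: 30 days, starts Sun → 5 of Sun, Mon
Dec: 31 days, starts Tue → 5 of Tue, Wed, Thu
Months with five Fridays: Jan, May, Jul, Oct.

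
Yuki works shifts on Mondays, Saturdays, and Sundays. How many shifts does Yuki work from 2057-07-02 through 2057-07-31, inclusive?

13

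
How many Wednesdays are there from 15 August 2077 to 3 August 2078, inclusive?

15 August 2077 is a Sunday.
That's 354 days from start to end, counting both.
354 = 7 × 50 + 4, so there are 50 full weeks plus 4 extra days.
Each full week contributes one Wednesday: 50 so far.
The 4 extra days are Sunday, Monday, Tuesday, Wednesday — 1 of them qualifies.
Total: 50 + 1 = 51.

51 Wednesdays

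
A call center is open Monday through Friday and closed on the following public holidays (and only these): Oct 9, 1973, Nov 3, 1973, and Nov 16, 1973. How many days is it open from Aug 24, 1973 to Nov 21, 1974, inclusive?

323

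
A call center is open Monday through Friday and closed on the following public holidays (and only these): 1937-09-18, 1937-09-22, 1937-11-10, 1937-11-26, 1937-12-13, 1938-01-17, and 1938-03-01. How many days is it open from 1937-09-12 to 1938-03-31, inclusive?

1937-09-12 is a Sunday.
The range spans 201 days (inclusive of both endpoints).
201 = 7 × 28 + 5, so there are 28 full weeks plus 5 extra days.
Each full week contributes 5 weekdays (Mon–Fri): 28 × 5 = 140.
The 5 extra days are Sun, Mon, Tue, Wed, Thu — 4 of them qualify.
Total: 140 + 4 = 144.
Holidays: 1937-09-18 (Sat); 1937-09-22 (Wed); 1937-11-10 (Wed); 1937-11-26 (Fri); 1937-12-13 (Mon); 1938-01-17 (Mon); 1938-03-01 (Tue).
6 of the 7 holidays fall on weekdays; the rest are weekends and were already excluded.
Business days: 144 − 6 = 138.

138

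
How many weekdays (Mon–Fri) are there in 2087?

261

2087-01-01 is a Wednesday.
From 2087-01-01 to 2087-12-31 is 365 days inclusive.
365 = 7 × 52 + 1, so there are 52 full weeks plus 1 extra day.
Each full week contributes 5 weekdays (Mon–Fri): 52 × 5 = 260.
The 1 extra day is Wed — 1 of them qualifies.
Total: 260 + 1 = 261.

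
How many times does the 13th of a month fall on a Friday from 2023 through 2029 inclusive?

Friday-the-13ths by year:
2023: Jan, Oct
2024: Sep, Dec
2025: Jun
2026: Feb, Mar, Nov
2027: Aug
2028: Oct
2029: Apr, Jul

12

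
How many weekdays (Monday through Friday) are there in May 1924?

22 weekdays

1924-05-01 is a Thursday.
From 1924-05-01 to 1924-05-31 is 31 days inclusive.
31 = 7 × 4 + 3, so there are 4 full weeks plus 3 extra days.
Each full week contributes 5 weekdays (Mon–Fri): 4 × 5 = 20.
The 3 extra days are Thursday, Friday, Saturday — 2 of them qualify.
Total: 20 + 2 = 22.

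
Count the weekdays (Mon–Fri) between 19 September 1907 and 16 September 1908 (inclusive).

260

19 September 1907 is a Thursday.
The range spans 364 days (inclusive of both endpoints).
364 = 7 × 52, so the span is exactly 52 full weeks.
Each full week contributes 5 weekdays (Mon–Fri): 52 × 5 = 260.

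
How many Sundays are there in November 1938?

4

1 November 1938 is a Tuesday.
The range spans 30 days (inclusive of both endpoints).
30 = 7 × 4 + 2, so there are 4 full weeks plus 2 extra days.
Each full week contributes one Sunday: 4 so far.
The 2 extra days are Tuesday, Wednesday — none qualify.
Total: 4 + 0 = 4.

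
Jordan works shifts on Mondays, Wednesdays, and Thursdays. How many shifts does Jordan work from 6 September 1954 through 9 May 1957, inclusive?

420

6 September 1954 is a Monday.
From 6 September 1954 to 9 May 1957 is 977 days inclusive.
977 = 7 × 139 + 4, so there are 139 full weeks plus 4 extra days.
Each full week contributes 3 days from the set (Mon, Wed, Thu): 139 × 3 = 417.
The 4 extra days are Mon, Tue, Wed, Thu — 3 of them qualify.
Total: 417 + 3 = 420.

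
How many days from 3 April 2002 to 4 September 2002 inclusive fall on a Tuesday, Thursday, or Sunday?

3 April 2002 is a Wednesday.
From 3 April 2002 to 4 September 2002 is 155 days inclusive.
155 = 7 × 22 + 1, so there are 22 full weeks plus 1 extra day.
Each full week contributes 3 days from the set (Tue, Thu, Sun): 22 × 3 = 66.
The 1 extra day is Wed — none qualify.
Total: 66 + 0 = 66.

66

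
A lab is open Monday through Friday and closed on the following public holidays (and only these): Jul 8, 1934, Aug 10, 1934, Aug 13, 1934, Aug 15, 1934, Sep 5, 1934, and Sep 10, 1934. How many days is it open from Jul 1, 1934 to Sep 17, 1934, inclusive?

Jul 1, 1934 is a Sunday.
The range spans 79 days (inclusive of both endpoints).
79 = 7 × 11 + 2, so there are 11 full weeks plus 2 extra days.
Each full week contributes 5 weekdays (Mon–Fri): 11 × 5 = 55.
The 2 extra days are Sunday, Monday — 1 of them qualifies.
Total: 55 + 1 = 56.
Holidays: Jul 8, 1934 (Sun); Aug 10, 1934 (Fri); Aug 13, 1934 (Mon); Aug 15, 1934 (Wed); Sep 5, 1934 (Wed); Sep 10, 1934 (Mon).
5 of the 6 holidays fall on weekdays; the rest are weekends and were already excluded.
Business days: 56 − 5 = 51.

51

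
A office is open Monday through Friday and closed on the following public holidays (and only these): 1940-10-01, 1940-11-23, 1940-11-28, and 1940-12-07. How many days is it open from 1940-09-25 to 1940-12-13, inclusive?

56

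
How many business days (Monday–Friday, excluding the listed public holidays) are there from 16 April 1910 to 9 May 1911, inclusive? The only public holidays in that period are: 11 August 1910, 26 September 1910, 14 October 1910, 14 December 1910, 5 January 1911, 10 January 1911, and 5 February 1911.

271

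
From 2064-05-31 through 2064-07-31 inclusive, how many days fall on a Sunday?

9

2064-05-31 is a Saturday.
The range spans 62 days (inclusive of both endpoints).
62 = 7 × 8 + 6, so there are 8 full weeks plus 6 extra days.
Each full week contributes one Sunday: 8 so far.
The 6 extra days are Sat, Sun, Mon, Tue, Wed, Thu — 1 of them qualifies.
Total: 8 + 1 = 9.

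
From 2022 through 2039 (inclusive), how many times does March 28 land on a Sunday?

Day of week of March 28 in each year:
2022: Mon, 2023: Tue, 2024: Thu, 2025: Fri, 2026: Sat, 2027: Sun ✓, 2028: Tue, 2029: Wed, 2030: Thu, 2031: Fri, 2032: Sun ✓, 2033: Mon, 2034: Tue, 2035: Wed, 2036: Fri, 2037: Sat, 2038: Sun ✓, 2039: Mon
Sundays: 2027, 2032, 2038.

3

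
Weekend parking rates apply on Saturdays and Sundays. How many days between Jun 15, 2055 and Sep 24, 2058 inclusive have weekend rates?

Jun 15, 2055 is a Tuesday.
That's 1198 days from start to end, counting both.
1198 = 7 × 171 + 1, so there are 171 full weeks plus 1 extra day.
Each full week contributes 2 weekend days (Sat, Sun): 171 × 2 = 342.
The 1 extra day is Tue — none qualify.
Total: 342 + 0 = 342.

342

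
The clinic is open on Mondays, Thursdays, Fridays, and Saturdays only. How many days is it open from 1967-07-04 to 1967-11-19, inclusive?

79

1967-07-04 is a Tuesday.
The range spans 139 days (inclusive of both endpoints).
139 = 7 × 19 + 6, so there are 19 full weeks plus 6 extra days.
Each full week contributes 4 days from the set (Mon, Thu, Fri, Sat): 19 × 4 = 76.
The 6 extra days are Tuesday, Wednesday, Thursday, Friday, Saturday, Sunday — 3 of them qualify.
Total: 76 + 3 = 79.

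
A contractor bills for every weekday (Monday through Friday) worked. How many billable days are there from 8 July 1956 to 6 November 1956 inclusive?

8 July 1956 is a Sunday.
That's 122 days from start to end, counting both.
122 = 7 × 17 + 3, so there are 17 full weeks plus 3 extra days.
Each full week contributes 5 weekdays (Mon–Fri): 17 × 5 = 85.
The 3 extra days are Sun, Mon, Tue — 2 of them qualify.
Total: 85 + 2 = 87.

87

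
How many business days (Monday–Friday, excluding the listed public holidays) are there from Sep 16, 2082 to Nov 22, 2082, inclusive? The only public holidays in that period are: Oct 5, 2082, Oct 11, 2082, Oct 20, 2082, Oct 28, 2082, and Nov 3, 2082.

44

Sep 16, 2082 is a Wednesday.
From Sep 16, 2082 to Nov 22, 2082 is 68 days inclusive.
68 = 7 × 9 + 5, so there are 9 full weeks plus 5 extra days.
Each full week contributes 5 weekdays (Mon–Fri): 9 × 5 = 45.
The 5 extra days are Wednesday, Thursday, Friday, Saturday, Sunday — 3 of them qualify.
Total: 45 + 3 = 48.
Holidays: Oct 5, 2082 (Mon); Oct 11, 2082 (Sun); Oct 20, 2082 (Tue); Oct 28, 2082 (Wed); Nov 3, 2082 (Tue).
4 of the 5 holidays fall on weekdays; the rest are weekends and were already excluded.
Business days: 48 − 4 = 44.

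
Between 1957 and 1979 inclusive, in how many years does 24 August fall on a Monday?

3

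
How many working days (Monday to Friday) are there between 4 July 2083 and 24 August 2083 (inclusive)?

37

4 July 2083 is a Sunday.
The range spans 52 days (inclusive of both endpoints).
52 = 7 × 7 + 3, so there are 7 full weeks plus 3 extra days.
Each full week contributes 5 weekdays (Mon–Fri): 7 × 5 = 35.
The 3 extra days are Sun, Mon, Tue — 2 of them qualify.
Total: 35 + 2 = 37.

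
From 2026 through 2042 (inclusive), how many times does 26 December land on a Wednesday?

3

Day of week of December 26 in each year:
2026: Sat, 2027: Sun, 2028: Tue, 2029: Wed ✓, 2030: Thu, 2031: Fri, 2032: Sun, 2033: Mon, 2034: Tue, 2035: Wed ✓, 2036: Fri, 2037: Sat, 2038: Sun, 2039: Mon, 2040: Wed ✓, 2041: Thu, 2042: Fri
Wednesdays: 2029, 2035, 2040.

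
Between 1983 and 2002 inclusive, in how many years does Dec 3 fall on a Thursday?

Day of week of December 3 in each year:
1983: Sat, 1984: Mon, 1985: Tue, 1986: Wed, 1987: Thu ✓, 1988: Sat, 1989: Sun, 1990: Mon, 1991: Tue, 1992: Thu ✓, 1993: Fri, 1994: Sat, 1995: Sun, 1996: Tue, 1997: Wed, 1998: Thu ✓, 1999: Fri, 2000: Sun, 2001: Mon, 2002: Tue
Thursdays: 1987, 1992, 1998.

3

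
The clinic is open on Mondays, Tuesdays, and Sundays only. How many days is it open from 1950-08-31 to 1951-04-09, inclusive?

95

1950-08-31 is a Thursday.
The range spans 222 days (inclusive of both endpoints).
222 = 7 × 31 + 5, so there are 31 full weeks plus 5 extra days.
Each full week contributes 3 days from the set (Mon, Tue, Sun): 31 × 3 = 93.
The 5 extra days are Thursday, Friday, Saturday, Sunday, Monday — 2 of them qualify.
Total: 93 + 2 = 95.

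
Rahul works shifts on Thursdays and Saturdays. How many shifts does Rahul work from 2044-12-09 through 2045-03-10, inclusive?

26

2044-12-09 is a Friday.
From 2044-12-09 to 2045-03-10 is 92 days inclusive.
92 = 7 × 13 + 1, so there are 13 full weeks plus 1 extra day.
Each full week contributes 2 days from the set (Thu, Sat): 13 × 2 = 26.
The 1 extra day is Friday — none qualify.
Total: 26 + 0 = 26.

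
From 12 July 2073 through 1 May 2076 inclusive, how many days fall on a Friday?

147

12 July 2073 is a Wednesday.
The range spans 1025 days (inclusive of both endpoints).
1025 = 7 × 146 + 3, so there are 146 full weeks plus 3 extra days.
Each full week contributes one Friday: 146 so far.
The 3 extra days are Wednesday, Thursday, Friday — 1 of them qualifies.
Total: 146 + 1 = 147.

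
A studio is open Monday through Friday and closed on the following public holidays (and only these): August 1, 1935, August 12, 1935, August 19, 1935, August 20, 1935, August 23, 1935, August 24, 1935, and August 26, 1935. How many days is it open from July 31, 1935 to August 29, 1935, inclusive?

July 31, 1935 is a Wednesday.
From July 31, 1935 to August 29, 1935 is 30 days inclusive.
30 = 7 × 4 + 2, so there are 4 full weeks plus 2 extra days.
Each full week contributes 5 weekdays (Mon–Fri): 4 × 5 = 20.
The 2 extra days are Wed, Thu — 2 of them qualify.
Total: 20 + 2 = 22.
Holidays: August 1, 1935 (Thu); August 12, 1935 (Mon); August 19, 1935 (Mon); August 20, 1935 (Tue); August 23, 1935 (Fri); August 24, 1935 (Sat); August 26, 1935 (Mon).
6 of the 7 holidays fall on weekdays; the rest are weekends and were already excluded.
Business days: 22 − 6 = 16.

16 working days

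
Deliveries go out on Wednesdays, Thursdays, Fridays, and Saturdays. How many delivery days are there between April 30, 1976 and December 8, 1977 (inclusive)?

336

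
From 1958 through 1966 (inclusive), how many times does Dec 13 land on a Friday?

Day of week of December 13 in each year:
1958: Sat, 1959: Sun, 1960: Tue, 1961: Wed, 1962: Thu, 1963: Fri ✓, 1964: Sun, 1965: Mon, 1966: Tue
Fridays: 1963.

1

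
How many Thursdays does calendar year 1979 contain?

Jan 1, 1979 is a Monday.
From Jan 1, 1979 to Dec 31, 1979 is 365 days inclusive.
365 = 7 × 52 + 1, so there are 52 full weeks plus 1 extra day.
Each full week contributes one Thursday: 52 so far.
The 1 extra day is Mon — none qualify.
Total: 52 + 0 = 52.

52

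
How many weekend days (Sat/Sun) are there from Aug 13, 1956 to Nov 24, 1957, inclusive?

134

Aug 13, 1956 is a Monday.
That's 469 days from start to end, counting both.
469 = 7 × 67, so the span is exactly 67 full weeks.
Each full week contributes 2 weekend days (Sat, Sun): 67 × 2 = 134.
Total: 134.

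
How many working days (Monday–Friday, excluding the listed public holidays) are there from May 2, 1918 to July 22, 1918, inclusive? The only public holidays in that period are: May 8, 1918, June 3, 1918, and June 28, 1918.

55 working days

May 2, 1918 is a Thursday.
From May 2, 1918 to July 22, 1918 is 82 days inclusive.
82 = 7 × 11 + 5, so there are 11 full weeks plus 5 extra days.
Each full week contributes 5 weekdays (Mon–Fri): 11 × 5 = 55.
The 5 extra days are Thursday, Friday, Saturday, Sunday, Monday — 3 of them qualify.
Total: 55 + 3 = 58.
Holidays: May 8, 1918 (Wed); June 3, 1918 (Mon); June 28, 1918 (Fri).
All 3 holidays fall on weekdays, so subtract 3.
Business days: 58 − 3 = 55.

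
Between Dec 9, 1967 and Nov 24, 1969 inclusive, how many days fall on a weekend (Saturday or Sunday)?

206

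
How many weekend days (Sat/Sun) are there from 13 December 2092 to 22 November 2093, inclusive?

13 December 2092 is a Saturday.
The range spans 345 days (inclusive of both endpoints).
345 = 7 × 49 + 2, so there are 49 full weeks plus 2 extra days.
Each full week contributes 2 weekend days (Sat, Sun): 49 × 2 = 98.
The 2 extra days are Saturday, Sunday — 2 of them qualify.
Total: 98 + 2 = 100.

100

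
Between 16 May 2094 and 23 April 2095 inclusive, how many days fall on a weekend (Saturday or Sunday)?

98

16 May 2094 is a Sunday.
The range spans 343 days (inclusive of both endpoints).
343 = 7 × 49, so the span is exactly 49 full weeks.
Each full week contributes 2 weekend days (Sat, Sun): 49 × 2 = 98.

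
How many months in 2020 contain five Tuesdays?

A month has five Tuesdays exactly when Tuesday falls within its first (length − 28) days.
Jan: 31 days, starts Wed → 5 of Wed, Thu, Fri
Feb: 29 days, starts Sat → 5 of Sat
Mar: 31 days, starts Sun → 5 of Sun, Mon, Tue ✓
Apr: 30 days, starts Wed → 5 of Wed, Thu
May: 31 days, starts Fri → 5 of Fri, Sat, Sun
Jun: 30 days, starts Mon → 5 of Mon, Tue ✓
Jul: 31 days, starts Wed → 5 of Wed, Thu, Fri
Aug: 31 days, starts Sat → 5 of Sat, Sun, Mon
Sep: 30 days, starts Tue → 5 of Tue, Wed ✓
Oct: 31 days, starts Thu → 5 of Thu, Fri, Sat
Nov: 30 days, starts Sun → 5 of Sun, Mon
Dec: 31 days, starts Tue → 5 of Tue, Wed, Thu ✓
Months with five Tuesdays: Mar, Jun, Sep, Dec.

4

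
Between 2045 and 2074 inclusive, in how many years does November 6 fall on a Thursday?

Day of week of November 6 in each year:
2045: Mon, 2046: Tue, 2047: Wed, 2048: Fri, 2049: Sat, 2050: Sun, 2051: Mon, 2052: Wed, 2053: Thu ✓, 2054: Fri, 2055: Sat, 2056: Mon, 2057: Tue, 2058: Wed, 2059: Thu ✓, 2060: Sat, 2061: Sun, 2062: Mon, 2063: Tue, 2064: Thu ✓, 2065: Fri, 2066: Sat, 2067: Sun, 2068: Tue, 2069: Wed, 2070: Thu ✓, 2071: Fri, 2072: Sun, 2073: Mon, 2074: Tue
Thursdays: 2053, 2059, 2064, 2070.

4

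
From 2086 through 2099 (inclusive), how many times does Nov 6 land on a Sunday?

Day of week of November 6 in each year:
2086: Wed, 2087: Thu, 2088: Sat, 2089: Sun ✓, 2090: Mon, 2091: Tue, 2092: Thu, 2093: Fri, 2094: Sat, 2095: Sun ✓, 2096: Tue, 2097: Wed, 2098: Thu, 2099: Fri
Sundays: 2089, 2095.

2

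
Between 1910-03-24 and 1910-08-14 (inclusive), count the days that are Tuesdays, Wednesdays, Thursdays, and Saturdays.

82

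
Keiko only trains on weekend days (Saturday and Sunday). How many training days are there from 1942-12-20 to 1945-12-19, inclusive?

1942-12-20 is a Sunday.
The range spans 1096 days (inclusive of both endpoints).
1096 = 7 × 156 + 4, so there are 156 full weeks plus 4 extra days.
Each full week contributes 2 weekend days (Sat, Sun): 156 × 2 = 312.
The 4 extra days are Sun, Mon, Tue, Wed — 1 of them qualifies.
Total: 312 + 1 = 313.

313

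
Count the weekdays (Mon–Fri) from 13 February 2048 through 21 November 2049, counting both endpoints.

462 weekdays

13 February 2048 is a Thursday.
The range spans 648 days (inclusive of both endpoints).
648 = 7 × 92 + 4, so there are 92 full weeks plus 4 extra days.
Each full week contributes 5 weekdays (Mon–Fri): 92 × 5 = 460.
The 4 extra days are Thu, Fri, Sat, Sun — 2 of them qualify.
Total: 460 + 2 = 462.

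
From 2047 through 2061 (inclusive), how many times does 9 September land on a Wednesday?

Day of week of September 9 in each year:
2047: Mon, 2048: Wed ✓, 2049: Thu, 2050: Fri, 2051: Sat, 2052: Mon, 2053: Tue, 2054: Wed ✓, 2055: Thu, 2056: Sat, 2057: Sun, 2058: Mon, 2059: Tue, 2060: Thu, 2061: Fri
Wednesdays: 2048, 2054.

2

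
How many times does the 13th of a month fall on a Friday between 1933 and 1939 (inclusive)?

Friday-the-13ths by year:
1933: Jan, Oct
1934: Apr, Jul
1935: Sep, Dec
1936: Mar, Nov
1937: Aug
1938: May
1939: Jan, Oct

12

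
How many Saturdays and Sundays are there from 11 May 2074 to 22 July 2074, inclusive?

11 May 2074 is a Friday.
From 11 May 2074 to 22 July 2074 is 73 days inclusive.
73 = 7 × 10 + 3, so there are 10 full weeks plus 3 extra days.
Each full week contributes 2 weekend days (Sat, Sun): 10 × 2 = 20.
The 3 extra days are Fri, Sat, Sun — 2 of them qualify.
Total: 20 + 2 = 22.

22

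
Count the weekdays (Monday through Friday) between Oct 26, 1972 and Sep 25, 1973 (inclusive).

Oct 26, 1972 is a Thursday.
That's 335 days from start to end, counting both.
335 = 7 × 47 + 6, so there are 47 full weeks plus 6 extra days.
Each full week contributes 5 weekdays (Mon–Fri): 47 × 5 = 235.
The 6 extra days are Thursday, Friday, Saturday, Sunday, Monday, Tuesday — 4 of them qualify.
Total: 235 + 4 = 239.

239 weekdays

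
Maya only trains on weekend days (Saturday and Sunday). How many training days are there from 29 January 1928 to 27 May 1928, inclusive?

29 January 1928 is a Sunday.
That's 120 days from start to end, counting both.
120 = 7 × 17 + 1, so there are 17 full weeks plus 1 extra day.
Each full week contributes 2 weekend days (Sat, Sun): 17 × 2 = 34.
The 1 extra day is Sun — 1 of them qualifies.
Total: 34 + 1 = 35.

35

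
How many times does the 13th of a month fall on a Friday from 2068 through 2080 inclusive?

24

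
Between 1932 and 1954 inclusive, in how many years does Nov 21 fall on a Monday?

Day of week of November 21 in each year:
1932: Mon ✓, 1933: Tue, 1934: Wed, 1935: Thu, 1936: Sat, 1937: Sun, 1938: Mon ✓, 1939: Tue, 1940: Thu, 1941: Fri, 1942: Sat, 1943: Sun, 1944: Tue, 1945: Wed, 1946: Thu, 1947: Fri, 1948: Sun, 1949: Mon ✓, 1950: Tue, 1951: Wed, 1952: Fri, 1953: Sat, 1954: Sun
Mondays: 1932, 1938, 1949.

3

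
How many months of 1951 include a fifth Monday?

A month has five Mondays exactly when Monday falls within its first (length − 28) days.
Jan: 31 days, starts Mon → 5 of Mon, Tue, Wed ✓
Feb: 28 days, starts Thu → 5 of (none)
Mar: 31 days, starts Thu → 5 of Thu, Fri, Sat
Apr: 30 days, starts Sun → 5 of Sun, Mon ✓
May: 31 days, starts Tue → 5 of Tue, Wed, Thu
Jun: 30 days, starts Fri → 5 of Fri, Sat
Jul: 31 days, starts Sun → 5 of Sun, Mon, Tue ✓
Aug: 31 days, starts Wed → 5 of Wed, Thu, Fri
Sep: 30 days, starts Sat → 5 of Sat, Sun
Oct: 31 days, starts Mon → 5 of Mon, Tue, Wed ✓
Nov: 30 days, starts Thu → 5 of Thu, Fri
Dec: 31 days, starts Sat → 5 of Sat, Sun, Mon ✓
Months with five Mondays: Jan, Apr, Jul, Oct, Dec.

5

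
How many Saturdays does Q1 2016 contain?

13

1 January 2016 is a Friday.
That's 91 days from start to end, counting both.
91 = 7 × 13, so the span is exactly 13 full weeks.
Each full week contributes one Saturday: 13 so far.
Total: 13.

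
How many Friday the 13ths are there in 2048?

The 13th falls on a Friday when the month's 13th has weekday Fri.
Jan 13 is Mon; Feb 13 is Thu; Mar 13 is Fri ✓; Apr 13 is Mon; May 13 is Wed; Jun 13 is Sat; Jul 13 is Mon; Aug 13 is Thu; Sep 13 is Sun; Oct 13 is Tue; Nov 13 is Fri ✓; Dec 13 is Sun.
Friday the 13ths: Mar, Nov.

2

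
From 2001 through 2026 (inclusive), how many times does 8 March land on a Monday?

3

Day of week of March 8 in each year:
2001: Thu, 2002: Fri, 2003: Sat, 2004: Mon ✓, 2005: Tue, 2006: Wed, 2007: Thu, 2008: Sat, 2009: Sun, 2010: Mon ✓, 2011: Tue, 2012: Thu, 2013: Fri, 2014: Sat, 2015: Sun, 2016: Tue, 2017: Wed, 2018: Thu, 2019: Fri, 2020: Sun, 2021: Mon ✓, 2022: Tue, 2023: Wed, 2024: Fri, 2025: Sat, 2026: Sun
Mondays: 2004, 2010, 2021.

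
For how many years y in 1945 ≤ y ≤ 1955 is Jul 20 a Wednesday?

Day of week of July 20 in each year:
1945: Fri, 1946: Sat, 1947: Sun, 1948: Tue, 1949: Wed ✓, 1950: Thu, 1951: Fri, 1952: Sun, 1953: Mon, 1954: Tue, 1955: Wed ✓
Wednesdays: 1949, 1955.

2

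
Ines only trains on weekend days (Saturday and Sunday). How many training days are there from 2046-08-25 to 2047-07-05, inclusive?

2046-08-25 is a Saturday.
That's 315 days from start to end, counting both.
315 = 7 × 45, so the span is exactly 45 full weeks.
Each full week contributes 2 weekend days (Sat, Sun): 45 × 2 = 90.
Total: 90.

90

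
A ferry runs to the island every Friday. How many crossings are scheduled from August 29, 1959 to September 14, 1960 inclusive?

August 29, 1959 is a Saturday.
From August 29, 1959 to September 14, 1960 is 383 days inclusive.
383 = 7 × 54 + 5, so there are 54 full weeks plus 5 extra days.
Each full week contributes one Friday: 54 so far.
The 5 extra days are Saturday, Sunday, Monday, Tuesday, Wednesday — none qualify.
Total: 54 + 0 = 54.

54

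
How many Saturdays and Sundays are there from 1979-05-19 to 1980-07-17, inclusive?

122

1979-05-19 is a Saturday.
From 1979-05-19 to 1980-07-17 is 426 days inclusive.
426 = 7 × 60 + 6, so there are 60 full weeks plus 6 extra days.
Each full week contributes 2 weekend days (Sat, Sun): 60 × 2 = 120.
The 6 extra days are Saturday, Sunday, Monday, Tuesday, Wednesday, Thursday — 2 of them qualify.
Total: 120 + 2 = 122.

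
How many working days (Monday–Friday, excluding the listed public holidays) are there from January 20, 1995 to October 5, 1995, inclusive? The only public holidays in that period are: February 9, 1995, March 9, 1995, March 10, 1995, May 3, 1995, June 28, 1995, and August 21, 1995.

179

January 20, 1995 is a Friday.
That's 259 days from start to end, counting both.
259 = 7 × 37, so the span is exactly 37 full weeks.
Each full week contributes 5 weekdays (Mon–Fri): 37 × 5 = 185.
Total: 185.
Holidays: February 9, 1995 (Thu); March 9, 1995 (Thu); March 10, 1995 (Fri); May 3, 1995 (Wed); June 28, 1995 (Wed); August 21, 1995 (Mon).
All 6 holidays fall on weekdays, so subtract 6.
Business days: 185 − 6 = 179.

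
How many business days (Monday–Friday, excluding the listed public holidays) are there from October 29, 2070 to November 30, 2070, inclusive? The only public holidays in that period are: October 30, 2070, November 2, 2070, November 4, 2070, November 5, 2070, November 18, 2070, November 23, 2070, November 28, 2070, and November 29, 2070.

18

October 29, 2070 is a Wednesday.
The range spans 33 days (inclusive of both endpoints).
33 = 7 × 4 + 5, so there are 4 full weeks plus 5 extra days.
Each full week contributes 5 weekdays (Mon–Fri): 4 × 5 = 20.
The 5 extra days are Wed, Thu, Fri, Sat, Sun — 3 of them qualify.
Total: 20 + 3 = 23.
Holidays: October 30, 2070 (Thu); November 2, 2070 (Sun); November 4, 2070 (Tue); November 5, 2070 (Wed); November 18, 2070 (Tue); November 23, 2070 (Sun); November 28, 2070 (Fri); November 29, 2070 (Sat).
5 of the 8 holidays fall on weekdays; the rest are weekends and were already excluded.
Business days: 23 − 5 = 18.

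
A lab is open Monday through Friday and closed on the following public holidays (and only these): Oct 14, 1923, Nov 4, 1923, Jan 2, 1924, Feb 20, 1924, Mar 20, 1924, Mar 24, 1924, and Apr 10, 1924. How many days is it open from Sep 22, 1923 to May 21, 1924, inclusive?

168 business days

Sep 22, 1923 is a Saturday.
From Sep 22, 1923 to May 21, 1924 is 243 days inclusive.
243 = 7 × 34 + 5, so there are 34 full weeks plus 5 extra days.
Each full week contributes 5 weekdays (Mon–Fri): 34 × 5 = 170.
The 5 extra days are Saturday, Sunday, Monday, Tuesday, Wednesday — 3 of them qualify.
Total: 170 + 3 = 173.
Holidays: Oct 14, 1923 (Sun); Nov 4, 1923 (Sun); Jan 2, 1924 (Wed); Feb 20, 1924 (Wed); Mar 20, 1924 (Thu); Mar 24, 1924 (Mon); Apr 10, 1924 (Thu).
5 of the 7 holidays fall on weekdays; the rest are weekends and were already excluded.
Business days: 173 − 5 = 168.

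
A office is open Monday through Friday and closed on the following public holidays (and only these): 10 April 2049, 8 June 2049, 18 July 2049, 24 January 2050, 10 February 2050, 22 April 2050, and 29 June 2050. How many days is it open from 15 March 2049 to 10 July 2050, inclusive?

340

15 March 2049 is a Monday.
The range spans 483 days (inclusive of both endpoints).
483 = 7 × 69, so the span is exactly 69 full weeks.
Each full week contributes 5 weekdays (Mon–Fri): 69 × 5 = 345.
Total: 345.
Holidays: 10 April 2049 (Sat); 8 June 2049 (Tue); 18 July 2049 (Sun); 24 January 2050 (Mon); 10 February 2050 (Thu); 22 April 2050 (Fri); 29 June 2050 (Wed).
5 of the 7 holidays fall on weekdays; the rest are weekends and were already excluded.
Business days: 345 − 5 = 340.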